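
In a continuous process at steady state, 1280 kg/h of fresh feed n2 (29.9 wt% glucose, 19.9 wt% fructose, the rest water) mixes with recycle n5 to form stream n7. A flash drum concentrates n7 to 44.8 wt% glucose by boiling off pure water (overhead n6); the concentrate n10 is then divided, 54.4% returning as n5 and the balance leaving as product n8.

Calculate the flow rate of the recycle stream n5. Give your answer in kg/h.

1019 kg/h

Overall glucose balance (none leaves overhead): glucose in fresh feed = glucose in product, i.e. 1280×0.299 = (1−0.544)·n10·0.448.
n10 = 382.72/(0.448×0.456) = 1873.4 kg/h.
Recycle n5 = 0.544×1873.4 = 1019.1 kg/h.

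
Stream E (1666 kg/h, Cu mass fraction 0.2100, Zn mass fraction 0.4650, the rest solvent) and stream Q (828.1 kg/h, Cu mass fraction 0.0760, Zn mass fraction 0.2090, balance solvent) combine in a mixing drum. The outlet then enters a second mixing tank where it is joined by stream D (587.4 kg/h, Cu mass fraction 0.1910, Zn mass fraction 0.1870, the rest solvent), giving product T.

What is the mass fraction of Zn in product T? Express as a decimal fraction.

0.3432

Overall, product flow = 3081.5 kg/h.
Zn in = 1666×0.465 + 828.1×0.209 + 587.4×0.187 = 1057.6 kg/h.
Zn fraction in T = 0.3432.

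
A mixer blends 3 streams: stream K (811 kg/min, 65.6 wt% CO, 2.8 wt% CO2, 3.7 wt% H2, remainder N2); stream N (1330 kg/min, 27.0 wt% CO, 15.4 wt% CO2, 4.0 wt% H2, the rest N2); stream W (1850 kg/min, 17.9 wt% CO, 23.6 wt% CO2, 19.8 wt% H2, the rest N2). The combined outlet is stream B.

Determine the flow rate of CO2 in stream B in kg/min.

664.1 kg/min

CO2 out = CO2 in = 811×0.028 + 1330×0.154 + 1850×0.236 = 664.13 kg/min.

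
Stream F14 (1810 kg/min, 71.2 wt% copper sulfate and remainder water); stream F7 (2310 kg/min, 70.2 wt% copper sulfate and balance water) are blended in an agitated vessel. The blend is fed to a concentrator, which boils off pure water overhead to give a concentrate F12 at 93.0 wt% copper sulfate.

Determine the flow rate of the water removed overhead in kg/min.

copper sulfate entering = 1810×0.712 + 2310×0.702 = 2910.3 kg/min.
All copper sulfate reports to F12, so F12 = 2910.3/0.930 = 3129.4 kg/min.
Total feed = 4120 kg/min; overhead = 4120 − 3129.4 = 990.6 kg/min.

990.6 kg/min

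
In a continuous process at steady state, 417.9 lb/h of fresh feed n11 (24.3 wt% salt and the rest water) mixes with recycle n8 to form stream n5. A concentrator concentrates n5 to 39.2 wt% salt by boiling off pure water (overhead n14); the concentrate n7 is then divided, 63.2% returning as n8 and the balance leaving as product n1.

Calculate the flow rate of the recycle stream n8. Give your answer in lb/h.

Overall salt balance (none leaves overhead): salt in fresh feed = salt in product, i.e. 417.9×0.243 = (1−0.632)·n7·0.392.
n7 = 101.55/(0.392×0.368) = 703.95 lb/h.
Recycle n8 = 0.632×703.95 = 444.9 lb/h.

444.9 lb/h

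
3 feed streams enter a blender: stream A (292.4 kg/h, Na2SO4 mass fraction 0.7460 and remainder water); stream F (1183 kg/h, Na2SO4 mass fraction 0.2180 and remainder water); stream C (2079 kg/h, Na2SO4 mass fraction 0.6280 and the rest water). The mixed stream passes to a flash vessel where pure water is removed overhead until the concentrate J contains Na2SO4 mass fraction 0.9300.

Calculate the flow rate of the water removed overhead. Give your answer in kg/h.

Na2SO4 entering = 292.4×0.746 + 1183×0.218 + 2079×0.628 = 1781.6 kg/h.
All Na2SO4 reports to J, so J = 1781.6/0.930 = 1915.7 kg/h.
Total feed = 3554.4 kg/h; overhead = 3554.4 − 1915.7 = 1638.7 kg/h.

1639 kg/h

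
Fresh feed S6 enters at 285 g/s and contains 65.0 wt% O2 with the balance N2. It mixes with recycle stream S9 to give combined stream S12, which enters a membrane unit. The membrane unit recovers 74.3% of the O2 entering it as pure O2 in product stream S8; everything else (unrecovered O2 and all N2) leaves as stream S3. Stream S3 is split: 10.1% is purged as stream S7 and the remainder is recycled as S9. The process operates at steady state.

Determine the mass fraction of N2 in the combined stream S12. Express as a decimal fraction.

N2 enters only via S6 and leaves only via the purge: 285×0.350 = 0.101×(N2 in S3), and the membrane unit passes all N2, so N2 in S12 = N2 in S3 = 987.62 g/s.
O2 in S12: m_A = 285×0.650 + (1−0.101)·(1−0.743)·m_A, so m_A = 185.25/0.7690 = 240.91 g/s.
S12 = 240.91 + 987.62 = 1228.5 g/s.
N2 fraction in S12 = 987.62/1228.5 = 0.804.

0.804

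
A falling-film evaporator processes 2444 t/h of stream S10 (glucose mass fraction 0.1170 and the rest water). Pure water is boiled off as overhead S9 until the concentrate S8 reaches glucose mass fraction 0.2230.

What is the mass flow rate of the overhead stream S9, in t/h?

1162 t/h

glucose is conserved: 2444×0.117 = 285.95 t/h all reports to the concentrate.
Concentrate = 285.95/(target fraction) = 1282.3 t/h.
Overhead = 2444 − 1282.3 = 1161.7 t/h.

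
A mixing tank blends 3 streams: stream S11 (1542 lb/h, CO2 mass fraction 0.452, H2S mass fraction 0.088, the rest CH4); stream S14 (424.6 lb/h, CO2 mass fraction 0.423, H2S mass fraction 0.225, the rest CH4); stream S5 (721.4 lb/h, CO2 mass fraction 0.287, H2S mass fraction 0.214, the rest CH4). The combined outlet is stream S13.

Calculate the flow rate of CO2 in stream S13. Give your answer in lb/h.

CO2 out = CO2 in = 1542×0.452 + 424.6×0.423 + 721.4×0.287 = 1083.6 lb/h.

1084 lb/h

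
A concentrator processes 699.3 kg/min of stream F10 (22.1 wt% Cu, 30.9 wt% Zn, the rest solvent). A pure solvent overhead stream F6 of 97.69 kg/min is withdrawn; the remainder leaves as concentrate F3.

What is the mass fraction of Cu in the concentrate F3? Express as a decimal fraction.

Cu is not removed: 699.3×0.221 = 154.55 kg/min of Cu enters F3.
Concentrate = 699.3 − 97.69 = 601.61 kg/min.
Mass fraction = 154.55/601.61 = 0.257.

0.257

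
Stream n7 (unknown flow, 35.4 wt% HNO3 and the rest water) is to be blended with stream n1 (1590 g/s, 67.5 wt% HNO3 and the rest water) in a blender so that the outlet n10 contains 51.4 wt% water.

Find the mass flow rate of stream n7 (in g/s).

Let n7 be the unknown flow. Total out = 1590 + n7.
water balance: 516.75 + 0.646·n7 = 0.514·(1590 + n7)
(0.646 − 0.514)·n7 = 0.514×1590 − 516.75 = 300.51
n7 = 300.51 / 0.132 = 2276.6 g/s

2277 g/s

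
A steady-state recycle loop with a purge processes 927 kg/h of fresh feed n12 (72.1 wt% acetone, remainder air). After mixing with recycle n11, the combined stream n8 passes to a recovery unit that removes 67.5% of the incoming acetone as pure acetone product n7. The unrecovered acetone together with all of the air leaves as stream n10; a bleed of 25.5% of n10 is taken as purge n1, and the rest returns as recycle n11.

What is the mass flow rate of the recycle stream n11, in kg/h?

969.1 kg/h

air enters only via n12 and leaves only via the purge: 927×0.279 = 0.255×(air in n10), and the recovery unit passes all air, so air in n8 = air in n10 = 1014.2 kg/h.
acetone in n8: m_A = 927×0.721 + (1−0.255)·(1−0.675)·m_A, so m_A = 668.37/0.7579 = 881.9 kg/h.
n10 = (1−0.675)×881.9 + 1014.2 = 1300.9 kg/h.
Recycle n11 = (1−0.255)×1300.9 = 969.14 kg/h.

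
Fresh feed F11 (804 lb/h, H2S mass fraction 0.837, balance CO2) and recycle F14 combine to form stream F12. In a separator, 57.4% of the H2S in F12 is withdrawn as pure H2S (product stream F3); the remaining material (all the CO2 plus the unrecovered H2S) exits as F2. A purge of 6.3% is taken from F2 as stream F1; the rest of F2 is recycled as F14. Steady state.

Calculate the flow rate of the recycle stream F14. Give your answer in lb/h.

2396 lb/h

CO2 enters only via F11 and leaves only via the purge: 804×0.163 = 0.063×(CO2 in F2), and the separator passes all CO2, so CO2 in F12 = CO2 in F2 = 2080.2 lb/h.
H2S in F12: m_A = 804×0.837 + (1−0.063)·(1−0.574)·m_A, so m_A = 672.95/0.6008 = 1120 lb/h.
F2 = (1−0.574)×1120 + 2080.2 = 2557.3 lb/h.
Recycle F14 = (1−0.063)×2557.3 = 2396.2 lb/h.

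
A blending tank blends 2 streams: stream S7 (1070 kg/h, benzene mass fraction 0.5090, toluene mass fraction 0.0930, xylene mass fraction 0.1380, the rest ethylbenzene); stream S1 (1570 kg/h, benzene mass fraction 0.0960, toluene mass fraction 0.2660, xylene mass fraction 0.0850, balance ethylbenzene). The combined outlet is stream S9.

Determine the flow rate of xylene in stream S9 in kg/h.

xylene out = xylene in = 1070×0.138 + 1570×0.085 = 281.11 kg/h.

281.1 kg/h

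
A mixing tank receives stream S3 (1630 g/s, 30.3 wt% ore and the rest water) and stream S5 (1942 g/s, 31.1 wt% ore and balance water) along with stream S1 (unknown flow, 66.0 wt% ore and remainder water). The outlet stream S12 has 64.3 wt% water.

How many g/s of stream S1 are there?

585.3 g/s

Let S1 be the unknown flow. Total out = 3572 + S1.
water balance: 2474.1 + 0.340·S1 = 0.643·(3572 + S1)
(0.340 − 0.643)·S1 = 0.643×3572 − 2474.1 = -177.35
S1 = -177.35 / -0.303 = 585.32 g/s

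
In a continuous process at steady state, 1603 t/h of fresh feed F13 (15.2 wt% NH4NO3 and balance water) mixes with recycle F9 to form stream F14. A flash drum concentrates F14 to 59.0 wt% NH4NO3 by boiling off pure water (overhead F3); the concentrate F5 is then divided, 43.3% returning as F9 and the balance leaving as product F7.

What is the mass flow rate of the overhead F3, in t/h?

Overall NH4NO3 balance (none leaves overhead): NH4NO3 in fresh feed = NH4NO3 in product, i.e. 1603×0.152 = (1−0.433)·F5·0.590.
F5 = 243.66/(0.590×0.567) = 728.35 t/h.
Recycle F9 = 0.433×728.35 = 315.38 t/h.
Combined feed F14 = 1603 + 315.38 = 1918.4 t/h.
Overhead F3 = F14 − F5 = 1918.4 − 728.35 = 1190 t/h.

1190 t/h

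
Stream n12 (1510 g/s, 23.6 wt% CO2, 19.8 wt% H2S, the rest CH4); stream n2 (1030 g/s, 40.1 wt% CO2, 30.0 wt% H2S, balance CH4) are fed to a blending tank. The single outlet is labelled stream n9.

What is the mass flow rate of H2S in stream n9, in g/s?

H2S out = H2S in = 1510×0.198 + 1030×0.300 = 607.98 g/s.

608 g/s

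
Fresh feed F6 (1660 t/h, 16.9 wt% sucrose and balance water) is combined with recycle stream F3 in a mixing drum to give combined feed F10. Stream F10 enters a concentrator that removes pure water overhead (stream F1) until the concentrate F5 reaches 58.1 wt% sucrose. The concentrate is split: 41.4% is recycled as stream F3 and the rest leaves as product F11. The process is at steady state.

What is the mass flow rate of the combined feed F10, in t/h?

Overall sucrose balance (none leaves overhead): sucrose in fresh feed = sucrose in product, i.e. 1660×0.169 = (1−0.414)·F5·0.581.
F5 = 280.54/(0.581×0.586) = 823.99 t/h.
Recycle F3 = 0.414×823.99 = 341.13 t/h.
Combined feed F10 = 1660 + 341.13 = 2001.1 t/h.

2001 t/h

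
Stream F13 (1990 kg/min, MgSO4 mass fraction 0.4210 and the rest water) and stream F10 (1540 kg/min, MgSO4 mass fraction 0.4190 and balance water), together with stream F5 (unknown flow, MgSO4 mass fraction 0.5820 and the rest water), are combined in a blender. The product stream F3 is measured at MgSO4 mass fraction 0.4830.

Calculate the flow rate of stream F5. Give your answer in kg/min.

2242 kg/min

Let F5 be the unknown flow. Total out = 3530 + F5.
MgSO4 balance: 1483 + 0.582·F5 = 0.483·(3530 + F5)
(0.582 − 0.483)·F5 = 0.483×3530 − 1483 = 221.94
F5 = 221.94 / 0.099 = 2241.8 kg/min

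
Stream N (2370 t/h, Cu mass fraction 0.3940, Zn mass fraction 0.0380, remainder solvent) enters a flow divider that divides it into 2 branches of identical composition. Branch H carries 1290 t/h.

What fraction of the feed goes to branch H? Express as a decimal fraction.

Fraction to H = 1290/2370 = 0.5443.

0.544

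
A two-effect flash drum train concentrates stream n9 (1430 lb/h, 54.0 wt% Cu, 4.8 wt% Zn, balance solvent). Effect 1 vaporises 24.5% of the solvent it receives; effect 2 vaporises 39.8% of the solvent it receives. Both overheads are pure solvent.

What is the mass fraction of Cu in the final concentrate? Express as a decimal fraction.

solvent in feed = 1430×0.412 = 589.16 lb/h.
After stage 1: solvent left = (1−0.245)×589.16 = 444.82; stream total = 1285.7 lb/h.
After stage 2: solvent left = (1−0.398)×444.82 = 267.78; final concentrate = 1108.6 lb/h.
Cu fraction = 772.2/1108.6 = 0.697.

0.697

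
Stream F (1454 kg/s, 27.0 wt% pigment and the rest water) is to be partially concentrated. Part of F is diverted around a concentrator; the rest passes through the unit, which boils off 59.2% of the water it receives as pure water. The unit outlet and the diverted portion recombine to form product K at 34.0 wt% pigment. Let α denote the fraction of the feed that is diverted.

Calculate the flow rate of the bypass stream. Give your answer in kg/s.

761.3 kg/s

All 1454×0.270 = 392.58 kg/s of pigment reaches K, so K = 392.58/0.340 = 1154.6 kg/s and vapour = 299.35 kg/s.
The evaporator receives (1−α)·1454 of feed at 0.730 water and removes 0.592 of that water:
0.592×0.730×(1−α)×1454 = 299.35
(1−α) = 299.35/628.36 = 0.4764;  α = 0.5236.
Bypass flow = 0.5236×1454 = 761.31 kg/s.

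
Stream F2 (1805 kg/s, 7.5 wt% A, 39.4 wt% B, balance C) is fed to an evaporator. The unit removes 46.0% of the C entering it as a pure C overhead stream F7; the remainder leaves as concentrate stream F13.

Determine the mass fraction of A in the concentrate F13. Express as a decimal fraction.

A is not removed: 1805×0.075 = 135.38 kg/s of A enters F13.
C entering = 1805×0.531 = 958.46 kg/s; overhead removed = 0.460×958.46 = 440.89 kg/s.
Concentrate = 1805 − 440.89 = 1364.1 kg/s.
Mass fraction = 135.38/1364.1 = 0.099.

0.099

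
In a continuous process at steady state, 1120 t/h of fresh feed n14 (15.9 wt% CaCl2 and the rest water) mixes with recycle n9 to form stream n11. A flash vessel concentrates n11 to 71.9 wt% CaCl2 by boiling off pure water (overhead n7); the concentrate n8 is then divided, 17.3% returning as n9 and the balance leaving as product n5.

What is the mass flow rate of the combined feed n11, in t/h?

Overall CaCl2 balance (none leaves overhead): CaCl2 in fresh feed = CaCl2 in product, i.e. 1120×0.159 = (1−0.173)·n8·0.719.
n8 = 178.08/(0.719×0.827) = 299.49 t/h.
Recycle n9 = 0.173×299.49 = 51.812 t/h.
Combined feed n11 = 1120 + 51.812 = 1171.8 t/h.

1172 t/h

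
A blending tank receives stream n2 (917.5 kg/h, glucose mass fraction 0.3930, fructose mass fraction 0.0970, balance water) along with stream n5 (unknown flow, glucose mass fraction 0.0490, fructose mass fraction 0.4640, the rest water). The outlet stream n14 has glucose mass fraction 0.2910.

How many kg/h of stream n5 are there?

Let n5 be the unknown flow. Total out = 917.5 + n5.
glucose balance: 360.58 + 0.049·n5 = 0.291·(917.5 + n5)
(0.049 − 0.291)·n5 = 0.291×917.5 − 360.58 = -93.585
n5 = -93.585 / -0.242 = 386.71 kg/h

386.7 kg/h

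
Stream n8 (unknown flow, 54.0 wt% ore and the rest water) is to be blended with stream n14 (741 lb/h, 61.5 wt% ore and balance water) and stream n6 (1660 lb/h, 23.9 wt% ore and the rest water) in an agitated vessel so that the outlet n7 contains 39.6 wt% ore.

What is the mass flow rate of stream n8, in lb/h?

Let n8 be the unknown flow. Total out = 2401 + n8.
ore balance: 852.45 + 0.540·n8 = 0.396·(2401 + n8)
(0.540 − 0.396)·n8 = 0.396×2401 − 852.45 = 98.341
n8 = 98.341 / 0.144 = 682.92 lb/h

682.9 lb/h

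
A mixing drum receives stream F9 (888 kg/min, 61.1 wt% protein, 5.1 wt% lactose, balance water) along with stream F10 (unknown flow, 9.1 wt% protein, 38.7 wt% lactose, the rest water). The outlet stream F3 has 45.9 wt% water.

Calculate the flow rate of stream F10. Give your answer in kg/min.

1706 kg/min

Let F10 be the unknown flow. Total out = 888 + F10.
water balance: 300.14 + 0.522·F10 = 0.459·(888 + F10)
(0.522 − 0.459)·F10 = 0.459×888 − 300.14 = 107.45
F10 = 107.45 / 0.063 = 1705.5 kg/min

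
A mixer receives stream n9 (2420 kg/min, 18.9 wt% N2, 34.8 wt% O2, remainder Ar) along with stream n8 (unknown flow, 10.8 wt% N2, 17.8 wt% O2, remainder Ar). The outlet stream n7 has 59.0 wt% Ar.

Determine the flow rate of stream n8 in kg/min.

2479 kg/min

Let n8 be the unknown flow. Total out = 2420 + n8.
Ar balance: 1120.5 + 0.714·n8 = 0.590·(2420 + n8)
(0.714 − 0.590)·n8 = 0.590×2420 − 1120.5 = 307.34
n8 = 307.34 / 0.124 = 2478.5 kg/min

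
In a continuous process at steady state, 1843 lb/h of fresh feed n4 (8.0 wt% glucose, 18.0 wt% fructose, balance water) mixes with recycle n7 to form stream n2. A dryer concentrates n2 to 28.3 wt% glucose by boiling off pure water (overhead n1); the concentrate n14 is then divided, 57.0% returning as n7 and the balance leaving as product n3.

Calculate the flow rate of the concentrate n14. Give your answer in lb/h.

Overall glucose balance (none leaves overhead): glucose in fresh feed = glucose in product, i.e. 1843×0.080 = (1−0.570)·n14·0.283.
n14 = 147.44/(0.283×0.430) = 1211.6 lb/h.

1212 lb/h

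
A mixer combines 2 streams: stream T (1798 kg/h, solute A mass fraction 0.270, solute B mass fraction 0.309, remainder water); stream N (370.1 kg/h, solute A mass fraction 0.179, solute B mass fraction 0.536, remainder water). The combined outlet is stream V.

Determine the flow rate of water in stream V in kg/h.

862.4 kg/h

water out = water in = 1798×0.421 + 370.1×0.285 = 862.44 kg/h.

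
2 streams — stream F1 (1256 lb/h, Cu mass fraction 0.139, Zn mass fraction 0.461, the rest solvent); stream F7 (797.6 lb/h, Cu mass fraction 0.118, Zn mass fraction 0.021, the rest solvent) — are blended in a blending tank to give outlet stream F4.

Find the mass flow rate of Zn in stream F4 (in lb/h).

Zn out = Zn in = 1256×0.461 + 797.6×0.021 = 595.77 lb/h.

595.8 lb/h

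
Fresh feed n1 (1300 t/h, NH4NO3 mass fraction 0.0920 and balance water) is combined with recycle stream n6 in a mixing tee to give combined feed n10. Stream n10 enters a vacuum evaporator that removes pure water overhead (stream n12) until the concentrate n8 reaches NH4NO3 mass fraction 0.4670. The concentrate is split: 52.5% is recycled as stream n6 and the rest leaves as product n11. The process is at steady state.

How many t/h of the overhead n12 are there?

Overall NH4NO3 balance (none leaves overhead): NH4NO3 in fresh feed = NH4NO3 in product, i.e. 1300×0.092 = (1−0.525)·n8·0.467.
n8 = 119.6/(0.467×0.475) = 539.16 t/h.
Recycle n6 = 0.525×539.16 = 283.06 t/h.
Combined feed n10 = 1300 + 283.06 = 1583.1 t/h.
Overhead n12 = n10 − n8 = 1583.1 − 539.16 = 1043.9 t/h.

1044 t/h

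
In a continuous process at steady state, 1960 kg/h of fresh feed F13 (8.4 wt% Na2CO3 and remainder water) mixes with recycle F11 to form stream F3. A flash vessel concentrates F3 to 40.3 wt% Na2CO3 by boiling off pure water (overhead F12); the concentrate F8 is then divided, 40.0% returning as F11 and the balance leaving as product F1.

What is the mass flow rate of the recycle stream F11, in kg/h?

Overall Na2CO3 balance (none leaves overhead): Na2CO3 in fresh feed = Na2CO3 in product, i.e. 1960×0.084 = (1−0.400)·F8·0.403.
F8 = 164.64/(0.403×0.600) = 680.89 kg/h.
Recycle F11 = 0.400×680.89 = 272.36 kg/h.

272.4 kg/h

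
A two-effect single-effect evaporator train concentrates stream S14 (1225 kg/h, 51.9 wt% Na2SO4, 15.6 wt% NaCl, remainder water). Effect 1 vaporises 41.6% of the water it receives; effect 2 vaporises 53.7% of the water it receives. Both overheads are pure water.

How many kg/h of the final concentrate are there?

water in feed = 1225×0.325 = 398.12 kg/h.
After stage 1: water left = (1−0.416)×398.12 = 232.5; stream total = 1059.4 kg/h.
After stage 2: water left = (1−0.537)×232.5 = 107.65; final concentrate = 934.52 kg/h.

934.5 kg/h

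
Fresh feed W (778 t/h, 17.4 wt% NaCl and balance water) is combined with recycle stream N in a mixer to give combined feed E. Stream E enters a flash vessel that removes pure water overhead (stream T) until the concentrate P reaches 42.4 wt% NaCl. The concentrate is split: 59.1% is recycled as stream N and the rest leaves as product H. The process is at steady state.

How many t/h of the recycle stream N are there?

461.3 t/h

Overall NaCl balance (none leaves overhead): NaCl in fresh feed = NaCl in product, i.e. 778×0.174 = (1−0.591)·P·0.424.
P = 135.37/(0.424×0.409) = 780.62 t/h.
Recycle N = 0.591×780.62 = 461.35 t/h.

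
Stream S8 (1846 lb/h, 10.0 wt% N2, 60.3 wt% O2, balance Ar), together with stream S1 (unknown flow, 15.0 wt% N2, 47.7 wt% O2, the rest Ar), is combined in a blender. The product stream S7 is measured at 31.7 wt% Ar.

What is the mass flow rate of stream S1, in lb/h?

659.3 lb/h

Let S1 be the unknown flow. Total out = 1846 + S1.
Ar balance: 548.26 + 0.373·S1 = 0.317·(1846 + S1)
(0.373 − 0.317)·S1 = 0.317×1846 − 548.26 = 36.92
S1 = 36.92 / 0.056 = 659.29 lb/h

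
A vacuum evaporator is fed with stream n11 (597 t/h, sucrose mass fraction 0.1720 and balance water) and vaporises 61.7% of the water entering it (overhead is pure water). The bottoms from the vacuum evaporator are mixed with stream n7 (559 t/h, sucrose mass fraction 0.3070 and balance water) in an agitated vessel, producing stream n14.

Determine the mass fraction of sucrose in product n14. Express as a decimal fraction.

Vapour removed = 0.617×0.828×597 = 304.99 t/h; concentrate = 292.01 t/h.
sucrose reaching the mixer = 102.68 (from concentrate) + 559×0.307 = 274.3 t/h.
Product flow = 292.01 + 559 = 851.01 t/h; sucrose fraction = 0.3223.

0.3223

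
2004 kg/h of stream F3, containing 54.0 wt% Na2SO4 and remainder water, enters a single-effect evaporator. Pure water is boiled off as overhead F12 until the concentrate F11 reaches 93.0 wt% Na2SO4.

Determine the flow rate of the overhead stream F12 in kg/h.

Na2SO4 is conserved: 2004×0.540 = 1082.2 kg/h all reports to the concentrate.
Concentrate = 1082.2/(target fraction) = 1163.6 kg/h.
Overhead = 2004 − 1163.6 = 840.39 kg/h.

840.4 kg/h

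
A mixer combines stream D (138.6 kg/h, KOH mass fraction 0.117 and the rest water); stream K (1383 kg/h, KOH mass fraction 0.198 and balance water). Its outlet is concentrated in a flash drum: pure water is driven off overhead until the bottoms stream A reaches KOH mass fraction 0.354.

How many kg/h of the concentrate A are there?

819.4 kg/h

KOH entering = 138.6×0.117 + 1383×0.198 = 290.05 kg/h.
All KOH reports to A, so A = 290.05/0.354 = 819.35 kg/h.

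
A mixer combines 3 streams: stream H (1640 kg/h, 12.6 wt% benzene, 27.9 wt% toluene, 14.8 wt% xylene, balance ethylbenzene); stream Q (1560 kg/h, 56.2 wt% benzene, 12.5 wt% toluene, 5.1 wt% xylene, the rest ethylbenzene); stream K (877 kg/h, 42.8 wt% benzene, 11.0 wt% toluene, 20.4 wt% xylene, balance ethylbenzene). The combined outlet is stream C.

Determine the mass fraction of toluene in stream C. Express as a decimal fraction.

0.184

Total flow out = 1640 + 1560 + 877 = 4077 kg/h.
toluene in = 1640×0.279 + 1560×0.125 + 877×0.110 = 749.03 kg/h.
toluene mass fraction in C = 749.03/4077 = 0.184.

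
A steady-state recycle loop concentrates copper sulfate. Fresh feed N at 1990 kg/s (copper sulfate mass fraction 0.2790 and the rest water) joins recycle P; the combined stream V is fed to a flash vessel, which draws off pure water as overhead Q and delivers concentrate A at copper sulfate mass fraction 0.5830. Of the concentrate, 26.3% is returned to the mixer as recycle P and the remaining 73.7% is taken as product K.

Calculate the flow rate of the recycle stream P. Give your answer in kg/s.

Overall copper sulfate balance (none leaves overhead): copper sulfate in fresh feed = copper sulfate in product, i.e. 1990×0.279 = (1−0.263)·A·0.583.
A = 555.21/(0.583×0.737) = 1292.2 kg/s.
Recycle P = 0.263×1292.2 = 339.84 kg/s.

339.8 kg/s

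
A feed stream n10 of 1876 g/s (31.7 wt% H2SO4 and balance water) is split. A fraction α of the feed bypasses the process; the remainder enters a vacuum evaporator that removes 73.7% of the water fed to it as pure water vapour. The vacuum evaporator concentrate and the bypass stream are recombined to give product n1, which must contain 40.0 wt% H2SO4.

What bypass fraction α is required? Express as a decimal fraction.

0.588

All 1876×0.317 = 594.69 g/s of H2SO4 reaches n1, so n1 = 594.69/0.400 = 1486.7 g/s and vapour = 389.27 g/s.
The evaporator receives (1−α)·1876 of feed at 0.683 water and removes 0.737 of that water:
0.737×0.683×(1−α)×1876 = 389.27
(1−α) = 389.27/944.32 = 0.4122;  α = 0.5878.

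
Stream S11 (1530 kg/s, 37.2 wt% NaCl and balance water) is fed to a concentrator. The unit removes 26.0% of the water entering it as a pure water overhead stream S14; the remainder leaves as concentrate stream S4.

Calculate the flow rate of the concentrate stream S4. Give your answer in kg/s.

water entering = 1530×0.628 = 960.84 kg/s; overhead removed = 0.260×960.84 = 249.82 kg/s.
Concentrate = 1530 − 249.82 = 1280.2 kg/s.

1280 kg/s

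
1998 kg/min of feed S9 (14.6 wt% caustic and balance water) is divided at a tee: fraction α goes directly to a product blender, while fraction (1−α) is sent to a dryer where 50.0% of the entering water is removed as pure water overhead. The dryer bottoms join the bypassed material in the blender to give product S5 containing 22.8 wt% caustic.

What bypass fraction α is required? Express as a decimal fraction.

All 1998×0.146 = 291.71 kg/min of caustic reaches S5, so S5 = 291.71/0.228 = 1279.4 kg/min and vapour = 718.58 kg/min.
The evaporator receives (1−α)·1998 of feed at 0.854 water and removes 0.500 of that water:
0.500×0.854×(1−α)×1998 = 718.58
(1−α) = 718.58/853.15 = 0.8423;  α = 0.1577.

0.158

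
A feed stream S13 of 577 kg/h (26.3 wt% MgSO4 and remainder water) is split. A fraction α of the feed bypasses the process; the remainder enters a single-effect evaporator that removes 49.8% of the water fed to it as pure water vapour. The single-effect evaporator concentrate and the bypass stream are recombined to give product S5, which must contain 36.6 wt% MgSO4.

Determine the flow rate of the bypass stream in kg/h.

134.6 kg/h

All 577×0.263 = 151.75 kg/h of MgSO4 reaches S5, so S5 = 151.75/0.366 = 414.62 kg/h and vapour = 162.38 kg/h.
The evaporator receives (1−α)·577 of feed at 0.737 water and removes 0.498 of that water:
0.498×0.737×(1−α)×577 = 162.38
(1−α) = 162.38/211.77 = 0.7668;  α = 0.2332.
Bypass flow = 0.2332×577 = 134.58 kg/h.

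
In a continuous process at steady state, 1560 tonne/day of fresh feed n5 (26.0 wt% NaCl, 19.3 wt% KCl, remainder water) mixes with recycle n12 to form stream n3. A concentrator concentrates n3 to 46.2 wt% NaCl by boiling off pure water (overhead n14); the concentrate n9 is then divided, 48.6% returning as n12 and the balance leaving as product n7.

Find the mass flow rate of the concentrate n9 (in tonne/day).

Overall NaCl balance (none leaves overhead): NaCl in fresh feed = NaCl in product, i.e. 1560×0.260 = (1−0.486)·n9·0.462.
n9 = 405.6/(0.462×0.514) = 1708 tonne/day.

1708 tonne/day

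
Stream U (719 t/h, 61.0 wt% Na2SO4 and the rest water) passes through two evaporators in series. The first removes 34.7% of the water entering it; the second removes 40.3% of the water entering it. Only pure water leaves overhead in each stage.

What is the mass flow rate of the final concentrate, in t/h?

water in feed = 719×0.390 = 280.41 t/h.
After stage 1: water left = (1−0.347)×280.41 = 183.11; stream total = 621.7 t/h.
After stage 2: water left = (1−0.403)×183.11 = 109.32; final concentrate = 547.91 t/h.

547.9 t/h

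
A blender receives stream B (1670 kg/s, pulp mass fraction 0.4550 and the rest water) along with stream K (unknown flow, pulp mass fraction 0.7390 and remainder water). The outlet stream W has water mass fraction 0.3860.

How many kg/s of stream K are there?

Let K be the unknown flow. Total out = 1670 + K.
water balance: 910.15 + 0.261·K = 0.386·(1670 + K)
(0.261 − 0.386)·K = 0.386×1670 − 910.15 = -265.53
K = -265.53 / -0.125 = 2124.2 kg/s

2124 kg/s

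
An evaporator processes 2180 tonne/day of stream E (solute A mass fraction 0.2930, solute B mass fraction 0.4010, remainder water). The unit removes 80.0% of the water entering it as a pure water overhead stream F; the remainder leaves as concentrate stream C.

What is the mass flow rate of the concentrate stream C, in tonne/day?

water entering = 2180×0.306 = 667.08 tonne/day; overhead removed = 0.800×667.08 = 533.66 tonne/day.
Concentrate = 2180 − 533.66 = 1646.3 tonne/day.

1646 tonne/day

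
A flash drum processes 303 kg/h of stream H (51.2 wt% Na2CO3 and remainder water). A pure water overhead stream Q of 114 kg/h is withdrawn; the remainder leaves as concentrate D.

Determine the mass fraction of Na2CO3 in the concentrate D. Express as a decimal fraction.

0.821

Na2CO3 is not removed: 303×0.512 = 155.14 kg/h of Na2CO3 enters D.
Concentrate = 303 − 114 = 189 kg/h.
Mass fraction = 155.14/189 = 0.821.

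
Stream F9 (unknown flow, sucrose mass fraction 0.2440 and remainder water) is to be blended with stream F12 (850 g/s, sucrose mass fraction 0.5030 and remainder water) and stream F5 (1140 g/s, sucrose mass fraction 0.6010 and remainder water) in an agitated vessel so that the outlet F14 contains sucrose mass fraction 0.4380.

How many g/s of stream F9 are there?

Let F9 be the unknown flow. Total out = 1990 + F9.
sucrose balance: 1112.7 + 0.244·F9 = 0.438·(1990 + F9)
(0.244 − 0.438)·F9 = 0.438×1990 − 1112.7 = -241.07
F9 = -241.07 / -0.194 = 1242.6 g/s

1243 g/s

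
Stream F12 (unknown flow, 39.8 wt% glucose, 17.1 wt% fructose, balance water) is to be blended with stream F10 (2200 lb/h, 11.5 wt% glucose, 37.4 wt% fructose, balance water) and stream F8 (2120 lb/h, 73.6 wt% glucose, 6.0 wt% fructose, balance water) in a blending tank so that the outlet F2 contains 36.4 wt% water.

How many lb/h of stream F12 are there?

Let F12 be the unknown flow. Total out = 4320 + F12.
water balance: 1556.7 + 0.431·F12 = 0.364·(4320 + F12)
(0.431 − 0.364)·F12 = 0.364×4320 − 1556.7 = 15.8
F12 = 15.8 / 0.067 = 235.82 lb/h

235.8 lb/h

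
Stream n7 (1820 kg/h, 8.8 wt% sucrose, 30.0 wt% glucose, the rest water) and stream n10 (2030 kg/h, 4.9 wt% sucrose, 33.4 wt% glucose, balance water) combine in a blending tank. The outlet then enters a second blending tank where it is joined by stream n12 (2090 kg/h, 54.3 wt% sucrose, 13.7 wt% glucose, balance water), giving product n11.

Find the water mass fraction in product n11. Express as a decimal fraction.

0.5110

Overall, product flow = 5940 kg/h.
water in = 1820×0.612 + 2030×0.617 + 2090×0.320 = 3035.2 kg/h.
water fraction in n11 = 0.5110.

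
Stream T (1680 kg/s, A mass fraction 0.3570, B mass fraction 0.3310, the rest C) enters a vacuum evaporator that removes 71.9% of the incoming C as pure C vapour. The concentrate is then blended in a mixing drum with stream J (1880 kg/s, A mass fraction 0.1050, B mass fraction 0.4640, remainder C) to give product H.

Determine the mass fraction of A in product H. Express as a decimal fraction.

0.2504

Vapour removed = 0.719×0.312×1680 = 376.87 kg/s; concentrate = 1303.1 kg/s.
A reaching the mixer = 599.76 (from concentrate) + 1880×0.105 = 797.16 kg/s.
Product flow = 1303.1 + 1880 = 3183.1 kg/s; A fraction = 0.2504.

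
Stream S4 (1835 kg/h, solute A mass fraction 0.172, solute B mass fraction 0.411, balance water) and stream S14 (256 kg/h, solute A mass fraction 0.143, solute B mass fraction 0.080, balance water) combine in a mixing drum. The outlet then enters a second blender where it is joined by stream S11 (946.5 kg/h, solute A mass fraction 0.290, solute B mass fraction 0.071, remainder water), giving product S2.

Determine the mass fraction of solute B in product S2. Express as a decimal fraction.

Overall, product flow = 3037.5 kg/h.
solute B in = 1835×0.411 + 256×0.080 + 946.5×0.071 = 841.87 kg/h.
solute B fraction in S2 = 0.277.

0.277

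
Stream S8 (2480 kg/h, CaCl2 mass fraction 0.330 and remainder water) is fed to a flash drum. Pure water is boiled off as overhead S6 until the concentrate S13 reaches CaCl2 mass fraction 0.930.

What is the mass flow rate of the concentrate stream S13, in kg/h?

CaCl2 is conserved: 2480×0.330 = 818.4 kg/h all reports to the concentrate.
Concentrate = 818.4/(target fraction) = 880 kg/h.

880 kg/h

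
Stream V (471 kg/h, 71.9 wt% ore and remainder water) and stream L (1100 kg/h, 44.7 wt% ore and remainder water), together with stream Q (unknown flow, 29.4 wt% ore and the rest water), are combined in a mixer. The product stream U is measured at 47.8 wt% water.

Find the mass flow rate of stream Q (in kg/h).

Let Q be the unknown flow. Total out = 1571 + Q.
water balance: 740.65 + 0.706·Q = 0.478·(1571 + Q)
(0.706 − 0.478)·Q = 0.478×1571 − 740.65 = 10.287
Q = 10.287 / 0.228 = 45.118 kg/h

45.12 kg/h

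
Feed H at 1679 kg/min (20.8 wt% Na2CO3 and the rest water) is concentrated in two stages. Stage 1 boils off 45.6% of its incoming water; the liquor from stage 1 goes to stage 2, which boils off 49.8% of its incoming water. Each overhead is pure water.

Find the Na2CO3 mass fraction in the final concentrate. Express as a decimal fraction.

water in feed = 1679×0.792 = 1329.8 kg/min.
After stage 1: water left = (1−0.456)×1329.8 = 723.39; stream total = 1072.6 kg/min.
After stage 2: water left = (1−0.498)×723.39 = 363.14; final concentrate = 712.38 kg/min.
Na2CO3 fraction = 349.23/712.38 = 0.4902.

0.4902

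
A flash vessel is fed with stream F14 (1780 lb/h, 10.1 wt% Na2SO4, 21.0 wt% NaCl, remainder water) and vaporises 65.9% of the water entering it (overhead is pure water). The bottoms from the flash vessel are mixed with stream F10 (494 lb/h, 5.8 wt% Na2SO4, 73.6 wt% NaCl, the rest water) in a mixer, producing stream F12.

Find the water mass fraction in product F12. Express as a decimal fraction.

0.355

Vapour removed = 0.659×0.689×1780 = 808.21 lb/h; concentrate = 971.79 lb/h.
water reaching the mixer = 418.21 (from concentrate) + 494×0.206 = 519.97 lb/h.
Product flow = 971.79 + 494 = 1465.8 lb/h; water fraction = 0.355.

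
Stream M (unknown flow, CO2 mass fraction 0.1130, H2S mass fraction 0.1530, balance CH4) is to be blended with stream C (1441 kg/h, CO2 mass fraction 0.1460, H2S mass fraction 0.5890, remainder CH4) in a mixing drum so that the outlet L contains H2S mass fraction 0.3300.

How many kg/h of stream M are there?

2109 kg/h

Let M be the unknown flow. Total out = 1441 + M.
H2S balance: 848.75 + 0.153·M = 0.330·(1441 + M)
(0.153 − 0.330)·M = 0.330×1441 − 848.75 = -373.22
M = -373.22 / -0.177 = 2108.6 kg/h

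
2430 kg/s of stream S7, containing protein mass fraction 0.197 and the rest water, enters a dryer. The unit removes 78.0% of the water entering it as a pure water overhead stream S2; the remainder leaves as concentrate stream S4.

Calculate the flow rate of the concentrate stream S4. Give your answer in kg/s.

908 kg/s

water entering = 2430×0.803 = 1951.3 kg/s; overhead removed = 0.780×1951.3 = 1522 kg/s.
Concentrate = 2430 − 1522 = 907.99 kg/s.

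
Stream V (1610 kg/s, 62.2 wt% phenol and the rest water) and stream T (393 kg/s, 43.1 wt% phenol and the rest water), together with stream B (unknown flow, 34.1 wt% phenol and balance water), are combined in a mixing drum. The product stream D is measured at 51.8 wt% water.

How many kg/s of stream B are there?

Let B be the unknown flow. Total out = 2003 + B.
water balance: 832.2 + 0.659·B = 0.518·(2003 + B)
(0.659 − 0.518)·B = 0.518×2003 − 832.2 = 205.36
B = 205.36 / 0.141 = 1456.4 kg/s

1456 kg/s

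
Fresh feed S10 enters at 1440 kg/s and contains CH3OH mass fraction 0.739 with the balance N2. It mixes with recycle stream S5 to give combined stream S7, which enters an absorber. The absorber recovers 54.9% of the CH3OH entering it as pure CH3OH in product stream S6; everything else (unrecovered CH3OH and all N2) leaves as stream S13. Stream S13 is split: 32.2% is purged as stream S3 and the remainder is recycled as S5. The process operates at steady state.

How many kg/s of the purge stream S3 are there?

598.4 kg/s

N2 enters only via S10 and leaves only via the purge: 1440×0.261 = 0.322×(N2 in S13), and the absorber passes all N2, so N2 in S7 = N2 in S13 = 1167.2 kg/s.
CH3OH in S7: m_A = 1440×0.739 + (1−0.322)·(1−0.549)·m_A, so m_A = 1064.2/0.6942 = 1532.9 kg/s.
S13 = (1−0.549)×1532.9 + 1167.2 = 1858.5 kg/s.
Purge S3 = 0.322×1858.5 = 598.45 kg/s.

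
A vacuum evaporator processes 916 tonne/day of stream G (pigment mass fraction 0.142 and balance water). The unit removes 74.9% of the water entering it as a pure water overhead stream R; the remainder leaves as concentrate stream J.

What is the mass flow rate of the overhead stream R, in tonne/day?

588.7 tonne/day

water entering = 916×0.858 = 785.93 tonne/day; overhead removed = 0.749×785.93 = 588.66 tonne/day.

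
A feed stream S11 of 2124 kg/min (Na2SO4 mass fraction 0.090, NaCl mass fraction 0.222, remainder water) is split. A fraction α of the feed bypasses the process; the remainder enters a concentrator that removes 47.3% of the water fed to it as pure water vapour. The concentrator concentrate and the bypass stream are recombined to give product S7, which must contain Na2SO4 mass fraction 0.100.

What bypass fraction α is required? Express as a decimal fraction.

All 2124×0.090 = 191.16 kg/min of Na2SO4 reaches S7, so S7 = 191.16/0.100 = 1911.6 kg/min and vapour = 212.4 kg/min.
The evaporator receives (1−α)·2124 of feed at 0.688 water and removes 0.473 of that water:
0.473×0.688×(1−α)×2124 = 212.4
(1−α) = 212.4/691.2 = 0.3073;  α = 0.6927.

0.693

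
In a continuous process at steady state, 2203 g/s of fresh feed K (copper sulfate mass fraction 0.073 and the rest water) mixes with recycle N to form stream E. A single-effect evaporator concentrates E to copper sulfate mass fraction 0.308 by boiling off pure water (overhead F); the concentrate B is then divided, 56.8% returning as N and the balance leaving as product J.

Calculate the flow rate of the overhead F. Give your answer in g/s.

Overall copper sulfate balance (none leaves overhead): copper sulfate in fresh feed = copper sulfate in product, i.e. 2203×0.073 = (1−0.568)·B·0.308.
B = 160.82/(0.308×0.432) = 1208.7 g/s.
Recycle N = 0.568×1208.7 = 686.52 g/s.
Combined feed E = 2203 + 686.52 = 2889.5 g/s.
Overhead F = E − B = 2889.5 − 1208.7 = 1680.9 g/s.

1681 g/s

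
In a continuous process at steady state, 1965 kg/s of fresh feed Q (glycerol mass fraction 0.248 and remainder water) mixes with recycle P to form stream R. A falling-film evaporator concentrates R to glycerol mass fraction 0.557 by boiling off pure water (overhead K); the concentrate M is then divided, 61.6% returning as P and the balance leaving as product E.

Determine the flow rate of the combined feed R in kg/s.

Overall glycerol balance (none leaves overhead): glycerol in fresh feed = glycerol in product, i.e. 1965×0.248 = (1−0.616)·M·0.557.
M = 487.32/(0.557×0.384) = 2278.4 kg/s.
Recycle P = 0.616×2278.4 = 1403.5 kg/s.
Combined feed R = 1965 + 1403.5 = 3368.5 kg/s.

3368 kg/s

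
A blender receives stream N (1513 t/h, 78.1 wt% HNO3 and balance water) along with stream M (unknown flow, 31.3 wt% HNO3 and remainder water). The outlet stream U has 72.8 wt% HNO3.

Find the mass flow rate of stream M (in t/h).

193.2 t/h

Let M be the unknown flow. Total out = 1513 + M.
HNO3 balance: 1181.7 + 0.313·M = 0.728·(1513 + M)
(0.313 − 0.728)·M = 0.728×1513 − 1181.7 = -80.189
M = -80.189 / -0.415 = 193.23 t/h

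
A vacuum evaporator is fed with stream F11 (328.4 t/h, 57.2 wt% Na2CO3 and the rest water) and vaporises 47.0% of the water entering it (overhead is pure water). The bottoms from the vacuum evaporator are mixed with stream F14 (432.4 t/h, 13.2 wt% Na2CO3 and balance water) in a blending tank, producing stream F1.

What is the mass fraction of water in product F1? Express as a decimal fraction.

0.647

Vapour removed = 0.470×0.428×328.4 = 66.061 t/h; concentrate = 262.34 t/h.
water reaching the mixer = 74.494 (from concentrate) + 432.4×0.868 = 449.82 t/h.
Product flow = 262.34 + 432.4 = 694.74 t/h; water fraction = 0.647.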